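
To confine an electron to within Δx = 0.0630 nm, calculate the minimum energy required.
2.400 eV

Localizing a particle requires giving it sufficient momentum uncertainty:

1. From uncertainty principle: Δp ≥ ℏ/(2Δx)
   Δp_min = (1.055e-34 J·s) / (2 × 6.300e-11 m)
   Δp_min = 8.370e-25 kg·m/s

2. This momentum uncertainty corresponds to kinetic energy:
   KE ≈ (Δp)²/(2m) = (8.370e-25)²/(2 × 9.109e-31 kg)
   KE = 3.845e-19 J = 2.400 eV

Tighter localization requires more energy.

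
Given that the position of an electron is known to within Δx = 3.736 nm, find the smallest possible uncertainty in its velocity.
15.494 km/s

Using the Heisenberg uncertainty principle and Δp = mΔv:
ΔxΔp ≥ ℏ/2
Δx(mΔv) ≥ ℏ/2

The minimum uncertainty in velocity is:
Δv_min = ℏ/(2mΔx)
Δv_min = (1.055e-34 J·s) / (2 × 9.109e-31 kg × 3.736e-09 m)
Δv_min = 1.549e+04 m/s = 15.494 km/s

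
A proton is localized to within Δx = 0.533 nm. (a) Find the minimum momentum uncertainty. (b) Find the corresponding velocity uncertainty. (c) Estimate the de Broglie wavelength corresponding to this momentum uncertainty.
(a) Δp_min = 9.893 × 10^-26 kg·m/s
(b) Δv_min = 59.145 m/s
(c) λ_dB = 6.698 nm

Step-by-step:

(a) From the uncertainty principle:
Δp_min = ℏ/(2Δx) = (1.055e-34 J·s)/(2 × 5.330e-10 m) = 9.893e-26 kg·m/s

(b) The velocity uncertainty:
Δv = Δp/m = (9.893e-26 kg·m/s)/(1.673e-27 kg) = 5.915e+01 m/s = 59.145 m/s

(c) The de Broglie wavelength for this momentum:
λ = h/p = (6.626e-34 J·s)/(9.893e-26 kg·m/s) = 6.698e-09 m = 6.698 nm

Note: The de Broglie wavelength is comparable to the localization size, as expected from wave-particle duality.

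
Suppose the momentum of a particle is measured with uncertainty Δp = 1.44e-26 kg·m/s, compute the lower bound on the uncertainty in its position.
3.662 nm

Using the Heisenberg uncertainty principle:
ΔxΔp ≥ ℏ/2

The minimum uncertainty in position is:
Δx_min = ℏ/(2Δp)
Δx_min = (1.055e-34 J·s) / (2 × 1.440e-26 kg·m/s)
Δx_min = 3.662e-09 m = 3.662 nm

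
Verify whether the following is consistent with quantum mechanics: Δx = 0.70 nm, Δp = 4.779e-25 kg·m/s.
Yes, it satisfies the uncertainty principle.

Calculate the product ΔxΔp:
ΔxΔp = (7.000e-10 m) × (4.779e-25 kg·m/s)
ΔxΔp = 3.345e-34 J·s

Compare to the minimum allowed value ℏ/2:
ℏ/2 = 5.273e-35 J·s

Since ΔxΔp = 3.345e-34 J·s ≥ 5.273e-35 J·s = ℏ/2,
the measurement satisfies the uncertainty principle.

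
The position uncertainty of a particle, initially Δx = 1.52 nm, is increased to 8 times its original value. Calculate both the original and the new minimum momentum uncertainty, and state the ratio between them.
Original Δp_min = 3.469 × 10^-26 kg·m/s; new Δp'_min = 4.336 × 10^-27 kg·m/s; ratio Δp'_min/Δp_min = 1/8.

From the uncertainty principle ΔxΔp ≥ ℏ/2, the minimum momentum uncertainty is Δp_min = ℏ/(2Δx).

Original (Δx = 1.52 nm = 1.520e-09 m):
Δp_min = (1.055e-34 J·s)/(2 × 1.520e-09 m) = 3.469e-26 kg·m/s

When Δx → 8Δx:
Δp'_min = ℏ/(2 × 8Δx) = (1/8) × ℏ/(2Δx) = (1/8) × Δp_min
Δp'_min = 1/8 × 3.469e-26 kg·m/s = 4.336e-27 kg·m/s

Since Δp_min ∝ 1/Δx, when Δx is increased to 8 times its original value, Δp_min decreases to 1/8 of its original value.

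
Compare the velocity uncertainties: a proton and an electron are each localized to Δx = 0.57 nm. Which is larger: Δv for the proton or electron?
The electron has the larger minimum velocity uncertainty, by a ratio of 1836.2.

For both particles, Δp_min = ℏ/(2Δx) = 9.251e-26 kg·m/s (same for both).

The velocity uncertainty is Δv = Δp/m:
- proton: Δv = 9.251e-26 / 1.673e-27 = 5.531e+01 m/s = 55.306 m/s
- electron: Δv = 9.251e-26 / 9.109e-31 = 1.016e+05 m/s = 101.551 km/s

Ratio: 1.016e+05 / 5.531e+01 = 1836.2

The lighter particle has larger velocity uncertainty because Δv ∝ 1/m.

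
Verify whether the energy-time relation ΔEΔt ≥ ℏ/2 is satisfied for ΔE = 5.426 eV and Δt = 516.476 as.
Yes, it satisfies the uncertainty relation.

Calculate the product ΔEΔt:
ΔE = 5.426 eV = 8.693e-19 J
ΔEΔt = (8.693e-19 J) × (5.165e-16 s)
ΔEΔt = 4.490e-34 J·s

Compare to the minimum allowed value ℏ/2:
ℏ/2 = 5.273e-35 J·s

Since ΔEΔt = 4.490e-34 J·s ≥ 5.273e-35 J·s = ℏ/2,
this satisfies the uncertainty relation.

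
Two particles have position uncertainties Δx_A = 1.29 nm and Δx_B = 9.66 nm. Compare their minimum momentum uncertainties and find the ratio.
Particle A has the larger minimum momentum uncertainty, by a factor of 7.49.

For each particle, the minimum momentum uncertainty is Δp_min = ℏ/(2Δx):

Particle A: Δp_A = ℏ/(2×1.290e-09 m) = 4.087e-26 kg·m/s
Particle B: Δp_B = ℏ/(2×9.660e-09 m) = 5.458e-27 kg·m/s

Ratio: Δp_A/Δp_B = 7.49

Since Δp_min ∝ 1/Δx, the particle with smaller position uncertainty (A) has larger momentum uncertainty.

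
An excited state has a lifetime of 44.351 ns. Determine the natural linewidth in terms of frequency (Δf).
1.794 MHz

Using the energy-time uncertainty principle and E = hf:
ΔEΔt ≥ ℏ/2
hΔf·Δt ≥ ℏ/2

The minimum frequency uncertainty is:
Δf = ℏ/(2hτ) = 1/(4πτ)
Δf = 1/(4π × 4.435e-08 s)
Δf = 1.794e+06 Hz = 1.794 MHz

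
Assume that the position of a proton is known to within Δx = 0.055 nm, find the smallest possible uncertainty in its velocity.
573.173 m/s

Using the Heisenberg uncertainty principle and Δp = mΔv:
ΔxΔp ≥ ℏ/2
Δx(mΔv) ≥ ℏ/2

The minimum uncertainty in velocity is:
Δv_min = ℏ/(2mΔx)
Δv_min = (1.055e-34 J·s) / (2 × 1.673e-27 kg × 5.500e-11 m)
Δv_min = 5.732e+02 m/s = 573.173 m/s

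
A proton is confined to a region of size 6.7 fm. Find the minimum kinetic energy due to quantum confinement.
115.559 keV

Using the uncertainty principle:

1. Position uncertainty: Δx ≈ 6.700e-15 m
2. Minimum momentum uncertainty: Δp = ℏ/(2Δx) = 7.870e-21 kg·m/s
3. Minimum kinetic energy:
   KE = (Δp)²/(2m) = (7.870e-21)²/(2 × 1.673e-27 kg)
   KE = 1.851e-14 J = 115.559 keV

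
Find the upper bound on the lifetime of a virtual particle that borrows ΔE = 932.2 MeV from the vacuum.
3.530 × 10^-25 s

Using the energy-time uncertainty principle:
ΔEΔt ≥ ℏ/2

For a virtual particle borrowing energy ΔE, the maximum lifetime is:
Δt_max = ℏ/(2ΔE)

Converting energy:
ΔE = 932.2 MeV = 1.494e-10 J

Δt_max = (1.055e-34 J·s) / (2 × 1.494e-10 J)
Δt_max = 3.530e-25 s = 3.530 × 10^-25 s

Virtual particles with higher borrowed energy exist for shorter times.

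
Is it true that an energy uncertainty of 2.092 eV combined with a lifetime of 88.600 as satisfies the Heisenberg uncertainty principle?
No, it violates the uncertainty relation.

Calculate the product ΔEΔt:
ΔE = 2.092 eV = 3.352e-19 J
ΔEΔt = (3.352e-19 J) × (8.860e-17 s)
ΔEΔt = 2.970e-35 J·s

Compare to the minimum allowed value ℏ/2:
ℏ/2 = 5.273e-35 J·s

Since ΔEΔt = 2.970e-35 J·s < 5.273e-35 J·s = ℏ/2,
this violates the uncertainty relation.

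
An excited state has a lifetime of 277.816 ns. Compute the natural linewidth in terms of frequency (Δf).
286.439 kHz

Using the energy-time uncertainty principle and E = hf:
ΔEΔt ≥ ℏ/2
hΔf·Δt ≥ ℏ/2

The minimum frequency uncertainty is:
Δf = ℏ/(2hτ) = 1/(4πτ)
Δf = 1/(4π × 2.778e-07 s)
Δf = 2.864e+05 Hz = 286.439 kHz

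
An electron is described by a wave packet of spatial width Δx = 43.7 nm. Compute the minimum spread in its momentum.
1.207 × 10^-27 kg·m/s

For a wave packet, the spatial width Δx and momentum spread Δp are related by the uncertainty principle:
ΔxΔp ≥ ℏ/2

The minimum momentum spread is:
Δp_min = ℏ/(2Δx)
Δp_min = (1.055e-34 J·s) / (2 × 4.370e-08 m)
Δp_min = 1.207e-27 kg·m/s

A wave packet cannot have both a well-defined position and well-defined momentum.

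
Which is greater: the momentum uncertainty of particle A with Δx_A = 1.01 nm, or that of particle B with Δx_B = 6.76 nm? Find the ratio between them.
Particle A has the larger minimum momentum uncertainty, by a factor of 6.69.

For each particle, the minimum momentum uncertainty is Δp_min = ℏ/(2Δx):

Particle A: Δp_A = ℏ/(2×1.010e-09 m) = 5.221e-26 kg·m/s
Particle B: Δp_B = ℏ/(2×6.760e-09 m) = 7.800e-27 kg·m/s

Ratio: Δp_A/Δp_B = 6.69

Since Δp_min ∝ 1/Δx, the particle with smaller position uncertainty (A) has larger momentum uncertainty.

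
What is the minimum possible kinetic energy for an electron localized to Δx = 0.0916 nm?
1.135 eV

Localizing a particle requires giving it sufficient momentum uncertainty:

1. From uncertainty principle: Δp ≥ ℏ/(2Δx)
   Δp_min = (1.055e-34 J·s) / (2 × 9.160e-11 m)
   Δp_min = 5.756e-25 kg·m/s

2. This momentum uncertainty corresponds to kinetic energy:
   KE ≈ (Δp)²/(2m) = (5.756e-25)²/(2 × 9.109e-31 kg)
   KE = 1.819e-19 J = 1.135 eV

Tighter localization requires more energy.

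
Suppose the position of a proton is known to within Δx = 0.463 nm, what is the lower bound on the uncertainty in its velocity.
68.088 m/s

Using the Heisenberg uncertainty principle and Δp = mΔv:
ΔxΔp ≥ ℏ/2
Δx(mΔv) ≥ ℏ/2

The minimum uncertainty in velocity is:
Δv_min = ℏ/(2mΔx)
Δv_min = (1.055e-34 J·s) / (2 × 1.673e-27 kg × 4.630e-10 m)
Δv_min = 6.809e+01 m/s = 68.088 m/s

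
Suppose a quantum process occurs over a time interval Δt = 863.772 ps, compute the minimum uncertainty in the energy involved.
381.010 neV

Using the energy-time uncertainty principle:
ΔEΔt ≥ ℏ/2

The minimum uncertainty in energy is:
ΔE_min = ℏ/(2Δt)
ΔE_min = (1.055e-34 J·s) / (2 × 8.638e-10 s)
ΔE_min = 6.104e-26 J = 381.010 neV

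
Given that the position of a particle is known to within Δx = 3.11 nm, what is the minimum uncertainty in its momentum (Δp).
1.695 × 10^-26 kg·m/s

Using the Heisenberg uncertainty principle:
ΔxΔp ≥ ℏ/2

The minimum uncertainty in momentum is:
Δp_min = ℏ/(2Δx)
Δp_min = (1.055e-34 J·s) / (2 × 3.110e-09 m)
Δp_min = 1.695e-26 kg·m/s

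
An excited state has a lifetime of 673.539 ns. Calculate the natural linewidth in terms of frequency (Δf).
118.148 kHz

Using the energy-time uncertainty principle and E = hf:
ΔEΔt ≥ ℏ/2
hΔf·Δt ≥ ℏ/2

The minimum frequency uncertainty is:
Δf = ℏ/(2hτ) = 1/(4πτ)
Δf = 1/(4π × 6.735e-07 s)
Δf = 1.181e+05 Hz = 118.148 kHz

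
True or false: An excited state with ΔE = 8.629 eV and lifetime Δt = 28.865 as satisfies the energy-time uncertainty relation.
No, it violates the uncertainty relation.

Calculate the product ΔEΔt:
ΔE = 8.629 eV = 1.383e-18 J
ΔEΔt = (1.383e-18 J) × (2.886e-17 s)
ΔEΔt = 3.991e-35 J·s

Compare to the minimum allowed value ℏ/2:
ℏ/2 = 5.273e-35 J·s

Since ΔEΔt = 3.991e-35 J·s < 5.273e-35 J·s = ℏ/2,
this violates the uncertainty relation.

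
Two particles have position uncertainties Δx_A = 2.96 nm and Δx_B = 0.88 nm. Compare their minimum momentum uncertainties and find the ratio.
Particle B has the larger minimum momentum uncertainty, by a factor of 3.36.

For each particle, the minimum momentum uncertainty is Δp_min = ℏ/(2Δx):

Particle A: Δp_A = ℏ/(2×2.960e-09 m) = 1.781e-26 kg·m/s
Particle B: Δp_B = ℏ/(2×8.800e-10 m) = 5.992e-26 kg·m/s

Ratio: Δp_B/Δp_A = 3.36

Since Δp_min ∝ 1/Δx, the particle with smaller position uncertainty (B) has larger momentum uncertainty.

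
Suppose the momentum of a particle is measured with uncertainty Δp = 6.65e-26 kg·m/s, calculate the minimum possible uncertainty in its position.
792.911 pm

Using the Heisenberg uncertainty principle:
ΔxΔp ≥ ℏ/2

The minimum uncertainty in position is:
Δx_min = ℏ/(2Δp)
Δx_min = (1.055e-34 J·s) / (2 × 6.650e-26 kg·m/s)
Δx_min = 7.929e-10 m = 792.911 pm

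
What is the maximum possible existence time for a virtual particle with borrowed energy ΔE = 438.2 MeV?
7.510 × 10^-25 s

Using the energy-time uncertainty principle:
ΔEΔt ≥ ℏ/2

For a virtual particle borrowing energy ΔE, the maximum lifetime is:
Δt_max = ℏ/(2ΔE)

Converting energy:
ΔE = 438.2 MeV = 7.021e-11 J

Δt_max = (1.055e-34 J·s) / (2 × 7.021e-11 J)
Δt_max = 7.510e-25 s = 7.510 × 10^-25 s

Virtual particles with higher borrowed energy exist for shorter times.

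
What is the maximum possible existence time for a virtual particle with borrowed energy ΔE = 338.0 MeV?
9.737 × 10^-25 s

Using the energy-time uncertainty principle:
ΔEΔt ≥ ℏ/2

For a virtual particle borrowing energy ΔE, the maximum lifetime is:
Δt_max = ℏ/(2ΔE)

Converting energy:
ΔE = 338.0 MeV = 5.415e-11 J

Δt_max = (1.055e-34 J·s) / (2 × 5.415e-11 J)
Δt_max = 9.737e-25 s = 9.737 × 10^-25 s

Virtual particles with higher borrowed energy exist for shorter times.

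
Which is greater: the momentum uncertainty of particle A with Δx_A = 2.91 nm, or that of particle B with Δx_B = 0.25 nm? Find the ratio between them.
Particle B has the larger minimum momentum uncertainty, by a factor of 11.64.

For each particle, the minimum momentum uncertainty is Δp_min = ℏ/(2Δx):

Particle A: Δp_A = ℏ/(2×2.910e-09 m) = 1.812e-26 kg·m/s
Particle B: Δp_B = ℏ/(2×2.500e-10 m) = 2.109e-25 kg·m/s

Ratio: Δp_B/Δp_A = 11.64

Since Δp_min ∝ 1/Δx, the particle with smaller position uncertainty (B) has larger momentum uncertainty.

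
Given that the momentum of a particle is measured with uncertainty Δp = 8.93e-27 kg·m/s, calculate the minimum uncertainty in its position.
5.905 nm

Using the Heisenberg uncertainty principle:
ΔxΔp ≥ ℏ/2

The minimum uncertainty in position is:
Δx_min = ℏ/(2Δp)
Δx_min = (1.055e-34 J·s) / (2 × 8.930e-27 kg·m/s)
Δx_min = 5.905e-09 m = 5.905 nm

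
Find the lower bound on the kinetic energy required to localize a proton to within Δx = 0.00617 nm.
136.265 meV

Localizing a particle requires giving it sufficient momentum uncertainty:

1. From uncertainty principle: Δp ≥ ℏ/(2Δx)
   Δp_min = (1.055e-34 J·s) / (2 × 6.170e-12 m)
   Δp_min = 8.546e-24 kg·m/s

2. This momentum uncertainty corresponds to kinetic energy:
   KE ≈ (Δp)²/(2m) = (8.546e-24)²/(2 × 1.673e-27 kg)
   KE = 2.183e-20 J = 136.265 meV

Tighter localization requires more energy.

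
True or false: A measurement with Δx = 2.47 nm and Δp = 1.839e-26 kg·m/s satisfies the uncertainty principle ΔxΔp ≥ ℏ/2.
No, it violates the uncertainty principle (impossible measurement).

Calculate the product ΔxΔp:
ΔxΔp = (2.470e-09 m) × (1.839e-26 kg·m/s)
ΔxΔp = 4.542e-35 J·s

Compare to the minimum allowed value ℏ/2:
ℏ/2 = 5.273e-35 J·s

Since ΔxΔp = 4.542e-35 J·s < 5.273e-35 J·s = ℏ/2,
the measurement violates the uncertainty principle.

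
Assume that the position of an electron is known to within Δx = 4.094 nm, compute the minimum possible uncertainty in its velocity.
14.139 km/s

Using the Heisenberg uncertainty principle and Δp = mΔv:
ΔxΔp ≥ ℏ/2
Δx(mΔv) ≥ ℏ/2

The minimum uncertainty in velocity is:
Δv_min = ℏ/(2mΔx)
Δv_min = (1.055e-34 J·s) / (2 × 9.109e-31 kg × 4.094e-09 m)
Δv_min = 1.414e+04 m/s = 14.139 km/s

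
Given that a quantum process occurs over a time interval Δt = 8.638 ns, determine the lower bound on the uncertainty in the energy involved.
38.100 neV

Using the energy-time uncertainty principle:
ΔEΔt ≥ ℏ/2

The minimum uncertainty in energy is:
ΔE_min = ℏ/(2Δt)
ΔE_min = (1.055e-34 J·s) / (2 × 8.638e-09 s)
ΔE_min = 6.104e-27 J = 38.100 neV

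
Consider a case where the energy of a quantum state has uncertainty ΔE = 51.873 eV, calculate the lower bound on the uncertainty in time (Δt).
6.344 as

Using the energy-time uncertainty principle:
ΔEΔt ≥ ℏ/2

The minimum uncertainty in time is:
Δt_min = ℏ/(2ΔE)
Δt_min = (1.055e-34 J·s) / (2 × 8.311e-18 J)
Δt_min = 6.344e-18 s = 6.344 as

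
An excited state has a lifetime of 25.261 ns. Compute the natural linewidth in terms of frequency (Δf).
3.150 MHz

Using the energy-time uncertainty principle and E = hf:
ΔEΔt ≥ ℏ/2
hΔf·Δt ≥ ℏ/2

The minimum frequency uncertainty is:
Δf = ℏ/(2hτ) = 1/(4πτ)
Δf = 1/(4π × 2.526e-08 s)
Δf = 3.150e+06 Hz = 3.150 MHz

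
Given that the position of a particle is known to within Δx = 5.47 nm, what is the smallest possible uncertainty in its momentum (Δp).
9.640 × 10^-27 kg·m/s

Using the Heisenberg uncertainty principle:
ΔxΔp ≥ ℏ/2

The minimum uncertainty in momentum is:
Δp_min = ℏ/(2Δx)
Δp_min = (1.055e-34 J·s) / (2 × 5.470e-09 m)
Δp_min = 9.640e-27 kg·m/s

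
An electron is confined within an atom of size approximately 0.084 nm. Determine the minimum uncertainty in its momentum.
6.277 × 10^-25 kg·m/s

Using the Heisenberg uncertainty principle:
ΔxΔp ≥ ℏ/2

With Δx ≈ L = 8.400e-11 m (the confinement size):
Δp_min = ℏ/(2Δx)
Δp_min = (1.055e-34 J·s) / (2 × 8.400e-11 m)
Δp_min = 6.277e-25 kg·m/s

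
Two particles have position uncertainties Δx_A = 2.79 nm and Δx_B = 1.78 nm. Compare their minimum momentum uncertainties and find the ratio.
Particle B has the larger minimum momentum uncertainty, by a factor of 1.57.

For each particle, the minimum momentum uncertainty is Δp_min = ℏ/(2Δx):

Particle A: Δp_A = ℏ/(2×2.790e-09 m) = 1.890e-26 kg·m/s
Particle B: Δp_B = ℏ/(2×1.780e-09 m) = 2.962e-26 kg·m/s

Ratio: Δp_B/Δp_A = 1.57

Since Δp_min ∝ 1/Δx, the particle with smaller position uncertainty (B) has larger momentum uncertainty.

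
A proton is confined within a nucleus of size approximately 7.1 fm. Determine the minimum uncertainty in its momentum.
7.427 × 10^-21 kg·m/s

Using the Heisenberg uncertainty principle:
ΔxΔp ≥ ℏ/2

With Δx ≈ L = 7.100e-15 m (the confinement size):
Δp_min = ℏ/(2Δx)
Δp_min = (1.055e-34 J·s) / (2 × 7.100e-15 m)
Δp_min = 7.427e-21 kg·m/s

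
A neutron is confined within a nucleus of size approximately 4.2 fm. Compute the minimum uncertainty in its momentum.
1.255 × 10^-20 kg·m/s

Using the Heisenberg uncertainty principle:
ΔxΔp ≥ ℏ/2

With Δx ≈ L = 4.200e-15 m (the confinement size):
Δp_min = ℏ/(2Δx)
Δp_min = (1.055e-34 J·s) / (2 × 4.200e-15 m)
Δp_min = 1.255e-20 kg·m/s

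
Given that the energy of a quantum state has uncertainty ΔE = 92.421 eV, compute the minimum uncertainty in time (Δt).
3.561 as

Using the energy-time uncertainty principle:
ΔEΔt ≥ ℏ/2

The minimum uncertainty in time is:
Δt_min = ℏ/(2ΔE)
Δt_min = (1.055e-34 J·s) / (2 × 1.481e-17 J)
Δt_min = 3.561e-18 s = 3.561 as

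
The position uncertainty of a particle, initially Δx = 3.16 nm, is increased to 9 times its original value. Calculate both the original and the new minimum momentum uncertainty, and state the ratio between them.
Original Δp_min = 1.669 × 10^-26 kg·m/s; new Δp'_min = 1.854 × 10^-27 kg·m/s; ratio Δp'_min/Δp_min = 1/9.

From the uncertainty principle ΔxΔp ≥ ℏ/2, the minimum momentum uncertainty is Δp_min = ℏ/(2Δx).

Original (Δx = 3.16 nm = 3.160e-09 m):
Δp_min = (1.055e-34 J·s)/(2 × 3.160e-09 m) = 1.669e-26 kg·m/s

When Δx → 9Δx:
Δp'_min = ℏ/(2 × 9Δx) = (1/9) × ℏ/(2Δx) = (1/9) × Δp_min
Δp'_min = 1/9 × 1.669e-26 kg·m/s = 1.854e-27 kg·m/s

Since Δp_min ∝ 1/Δx, when Δx is increased to 9 times its original value, Δp_min decreases to 1/9 of its original value.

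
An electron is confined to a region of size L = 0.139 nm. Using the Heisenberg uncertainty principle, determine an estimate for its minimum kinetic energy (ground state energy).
492.985 meV

Using the uncertainty principle to estimate ground state energy:

1. The position uncertainty is approximately the confinement size:
   Δx ≈ L = 1.390e-10 m

2. From ΔxΔp ≥ ℏ/2, the minimum momentum uncertainty is:
   Δp ≈ ℏ/(2L) = 3.793e-25 kg·m/s

3. The kinetic energy is approximately:
   KE ≈ (Δp)²/(2m) = (3.793e-25)²/(2 × 9.109e-31 kg)
   KE ≈ 7.898e-20 J = 492.985 meV

This is an order-of-magnitude estimate of the ground state energy.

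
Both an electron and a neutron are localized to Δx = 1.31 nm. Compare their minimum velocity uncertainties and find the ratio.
The electron has the larger minimum velocity uncertainty, by a ratio of 1838.7.

For both particles, Δp_min = ℏ/(2Δx) = 4.025e-26 kg·m/s (same for both).

The velocity uncertainty is Δv = Δp/m:
- electron: Δv = 4.025e-26 / 9.109e-31 = 4.419e+04 m/s = 44.186 km/s
- neutron: Δv = 4.025e-26 / 1.675e-27 = 2.403e+01 m/s = 24.031 m/s

Ratio: 4.419e+04 / 2.403e+01 = 1838.7

The lighter particle has larger velocity uncertainty because Δv ∝ 1/m.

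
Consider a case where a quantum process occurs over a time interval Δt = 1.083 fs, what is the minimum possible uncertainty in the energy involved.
303.884 meV

Using the energy-time uncertainty principle:
ΔEΔt ≥ ℏ/2

The minimum uncertainty in energy is:
ΔE_min = ℏ/(2Δt)
ΔE_min = (1.055e-34 J·s) / (2 × 1.083e-15 s)
ΔE_min = 4.869e-20 J = 303.884 meV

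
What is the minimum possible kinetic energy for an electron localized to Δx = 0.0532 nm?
3.365 eV

Localizing a particle requires giving it sufficient momentum uncertainty:

1. From uncertainty principle: Δp ≥ ℏ/(2Δx)
   Δp_min = (1.055e-34 J·s) / (2 × 5.320e-11 m)
   Δp_min = 9.911e-25 kg·m/s

2. This momentum uncertainty corresponds to kinetic energy:
   KE ≈ (Δp)²/(2m) = (9.911e-25)²/(2 × 9.109e-31 kg)
   KE = 5.392e-19 J = 3.365 eV

Tighter localization requires more energy.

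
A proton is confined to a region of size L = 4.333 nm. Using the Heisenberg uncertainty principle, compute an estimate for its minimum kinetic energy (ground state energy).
276.297 neV

Using the uncertainty principle to estimate ground state energy:

1. The position uncertainty is approximately the confinement size:
   Δx ≈ L = 4.333e-09 m

2. From ΔxΔp ≥ ℏ/2, the minimum momentum uncertainty is:
   Δp ≈ ℏ/(2L) = 1.217e-26 kg·m/s

3. The kinetic energy is approximately:
   KE ≈ (Δp)²/(2m) = (1.217e-26)²/(2 × 1.673e-27 kg)
   KE ≈ 4.427e-26 J = 276.297 neV

This is an order-of-magnitude estimate of the ground state energy.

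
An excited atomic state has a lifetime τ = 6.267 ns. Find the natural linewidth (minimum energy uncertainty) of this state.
52.514 neV

Using the energy-time uncertainty principle:
ΔEΔt ≥ ℏ/2

The lifetime τ represents the time uncertainty Δt.
The natural linewidth (minimum energy uncertainty) is:

ΔE = ℏ/(2τ)
ΔE = (1.055e-34 J·s) / (2 × 6.267e-09 s)
ΔE = 8.414e-27 J = 52.514 neV

This natural linewidth limits the precision of spectroscopic measurements.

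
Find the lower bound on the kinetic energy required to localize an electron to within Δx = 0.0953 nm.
1.049 eV

Localizing a particle requires giving it sufficient momentum uncertainty:

1. From uncertainty principle: Δp ≥ ℏ/(2Δx)
   Δp_min = (1.055e-34 J·s) / (2 × 9.530e-11 m)
   Δp_min = 5.533e-25 kg·m/s

2. This momentum uncertainty corresponds to kinetic energy:
   KE ≈ (Δp)²/(2m) = (5.533e-25)²/(2 × 9.109e-31 kg)
   KE = 1.680e-19 J = 1.049 eV

Tighter localization requires more energy.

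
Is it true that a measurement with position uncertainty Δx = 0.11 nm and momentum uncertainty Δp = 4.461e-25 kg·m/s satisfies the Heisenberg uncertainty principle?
No, it violates the uncertainty principle (impossible measurement).

Calculate the product ΔxΔp:
ΔxΔp = (1.100e-10 m) × (4.461e-25 kg·m/s)
ΔxΔp = 4.907e-35 J·s

Compare to the minimum allowed value ℏ/2:
ℏ/2 = 5.273e-35 J·s

Since ΔxΔp = 4.907e-35 J·s < 5.273e-35 J·s = ℏ/2,
the measurement violates the uncertainty principle.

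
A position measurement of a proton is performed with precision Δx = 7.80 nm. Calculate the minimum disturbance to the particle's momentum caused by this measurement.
6.760 × 10^-27 kg·m/s

The uncertainty principle implies that measuring position disturbs momentum:
ΔxΔp ≥ ℏ/2

When we measure position with precision Δx, we necessarily introduce a momentum uncertainty:
Δp ≥ ℏ/(2Δx)
Δp_min = (1.055e-34 J·s) / (2 × 7.800e-09 m)
Δp_min = 6.760e-27 kg·m/s

The more precisely we measure position, the greater the momentum disturbance.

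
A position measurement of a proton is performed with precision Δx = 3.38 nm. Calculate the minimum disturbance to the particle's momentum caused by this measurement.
1.560 × 10^-26 kg·m/s

The uncertainty principle implies that measuring position disturbs momentum:
ΔxΔp ≥ ℏ/2

When we measure position with precision Δx, we necessarily introduce a momentum uncertainty:
Δp ≥ ℏ/(2Δx)
Δp_min = (1.055e-34 J·s) / (2 × 3.380e-09 m)
Δp_min = 1.560e-26 kg·m/s

The more precisely we measure position, the greater the momentum disturbance.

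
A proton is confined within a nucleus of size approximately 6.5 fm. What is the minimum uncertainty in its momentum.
8.112 × 10^-21 kg·m/s

Using the Heisenberg uncertainty principle:
ΔxΔp ≥ ℏ/2

With Δx ≈ L = 6.500e-15 m (the confinement size):
Δp_min = ℏ/(2Δx)
Δp_min = (1.055e-34 J·s) / (2 × 6.500e-15 m)
Δp_min = 8.112e-21 kg·m/s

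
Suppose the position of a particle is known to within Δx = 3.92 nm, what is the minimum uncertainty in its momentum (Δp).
1.345 × 10^-26 kg·m/s

Using the Heisenberg uncertainty principle:
ΔxΔp ≥ ℏ/2

The minimum uncertainty in momentum is:
Δp_min = ℏ/(2Δx)
Δp_min = (1.055e-34 J·s) / (2 × 3.920e-09 m)
Δp_min = 1.345e-26 kg·m/s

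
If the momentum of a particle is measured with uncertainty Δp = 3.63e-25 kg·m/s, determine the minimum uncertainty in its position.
145.258 pm

Using the Heisenberg uncertainty principle:
ΔxΔp ≥ ℏ/2

The minimum uncertainty in position is:
Δx_min = ℏ/(2Δp)
Δx_min = (1.055e-34 J·s) / (2 × 3.630e-25 kg·m/s)
Δx_min = 1.453e-10 m = 145.258 pm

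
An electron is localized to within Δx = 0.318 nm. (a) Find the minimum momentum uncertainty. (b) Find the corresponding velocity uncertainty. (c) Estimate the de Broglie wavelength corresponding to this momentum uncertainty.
(a) Δp_min = 1.658 × 10^-25 kg·m/s
(b) Δv_min = 182.025 km/s
(c) λ_dB = 3.996 nm

Step-by-step:

(a) From the uncertainty principle:
Δp_min = ℏ/(2Δx) = (1.055e-34 J·s)/(2 × 3.180e-10 m) = 1.658e-25 kg·m/s

(b) The velocity uncertainty:
Δv = Δp/m = (1.658e-25 kg·m/s)/(9.109e-31 kg) = 1.820e+05 m/s = 182.025 km/s

(c) The de Broglie wavelength for this momentum:
λ = h/p = (6.626e-34 J·s)/(1.658e-25 kg·m/s) = 3.996e-09 m = 3.996 nm

Note: The de Broglie wavelength is comparable to the localization size, as expected from wave-particle duality.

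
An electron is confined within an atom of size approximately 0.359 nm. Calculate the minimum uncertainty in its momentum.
1.469 × 10^-25 kg·m/s

Using the Heisenberg uncertainty principle:
ΔxΔp ≥ ℏ/2

With Δx ≈ L = 3.590e-10 m (the confinement size):
Δp_min = ℏ/(2Δx)
Δp_min = (1.055e-34 J·s) / (2 × 3.590e-10 m)
Δp_min = 1.469e-25 kg·m/s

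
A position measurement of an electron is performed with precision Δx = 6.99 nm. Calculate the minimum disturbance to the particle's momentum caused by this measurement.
7.543 × 10^-27 kg·m/s

The uncertainty principle implies that measuring position disturbs momentum:
ΔxΔp ≥ ℏ/2

When we measure position with precision Δx, we necessarily introduce a momentum uncertainty:
Δp ≥ ℏ/(2Δx)
Δp_min = (1.055e-34 J·s) / (2 × 6.990e-09 m)
Δp_min = 7.543e-27 kg·m/s

The more precisely we measure position, the greater the momentum disturbance.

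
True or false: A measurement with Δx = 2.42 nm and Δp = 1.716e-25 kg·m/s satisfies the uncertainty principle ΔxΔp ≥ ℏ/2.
Yes, it satisfies the uncertainty principle.

Calculate the product ΔxΔp:
ΔxΔp = (2.420e-09 m) × (1.716e-25 kg·m/s)
ΔxΔp = 4.153e-34 J·s

Compare to the minimum allowed value ℏ/2:
ℏ/2 = 5.273e-35 J·s

Since ΔxΔp = 4.153e-34 J·s ≥ 5.273e-35 J·s = ℏ/2,
the measurement satisfies the uncertainty principle.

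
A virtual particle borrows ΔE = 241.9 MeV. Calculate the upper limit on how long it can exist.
1.361 ys

Using the energy-time uncertainty principle:
ΔEΔt ≥ ℏ/2

For a virtual particle borrowing energy ΔE, the maximum lifetime is:
Δt_max = ℏ/(2ΔE)

Converting energy:
ΔE = 241.9 MeV = 3.876e-11 J

Δt_max = (1.055e-34 J·s) / (2 × 3.876e-11 J)
Δt_max = 1.361e-24 s = 1.361 ys

Virtual particles with higher borrowed energy exist for shorter times.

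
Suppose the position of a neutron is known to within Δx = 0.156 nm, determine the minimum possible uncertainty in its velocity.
201.802 m/s

Using the Heisenberg uncertainty principle and Δp = mΔv:
ΔxΔp ≥ ℏ/2
Δx(mΔv) ≥ ℏ/2

The minimum uncertainty in velocity is:
Δv_min = ℏ/(2mΔx)
Δv_min = (1.055e-34 J·s) / (2 × 1.675e-27 kg × 1.560e-10 m)
Δv_min = 2.018e+02 m/s = 201.802 m/s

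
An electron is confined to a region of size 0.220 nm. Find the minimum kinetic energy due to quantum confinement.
196.797 meV

Using the uncertainty principle:

1. Position uncertainty: Δx ≈ 2.200e-10 m
2. Minimum momentum uncertainty: Δp = ℏ/(2Δx) = 2.397e-25 kg·m/s
3. Minimum kinetic energy:
   KE = (Δp)²/(2m) = (2.397e-25)²/(2 × 9.109e-31 kg)
   KE = 3.153e-20 J = 196.797 meV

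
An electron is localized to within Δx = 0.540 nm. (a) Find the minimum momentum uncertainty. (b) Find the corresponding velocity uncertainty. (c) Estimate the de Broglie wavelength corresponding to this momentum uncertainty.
(a) Δp_min = 9.765 × 10^-26 kg·m/s
(b) Δv_min = 107.192 km/s
(c) λ_dB = 6.786 nm

Step-by-step:

(a) From the uncertainty principle:
Δp_min = ℏ/(2Δx) = (1.055e-34 J·s)/(2 × 5.400e-10 m) = 9.765e-26 kg·m/s

(b) The velocity uncertainty:
Δv = Δp/m = (9.765e-26 kg·m/s)/(9.109e-31 kg) = 1.072e+05 m/s = 107.192 km/s

(c) The de Broglie wavelength for this momentum:
λ = h/p = (6.626e-34 J·s)/(9.765e-26 kg·m/s) = 6.786e-09 m = 6.786 nm

Note: The de Broglie wavelength is comparable to the localization size, as expected from wave-particle duality.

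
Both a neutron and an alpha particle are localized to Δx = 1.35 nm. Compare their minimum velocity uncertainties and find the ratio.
The neutron has the larger minimum velocity uncertainty, by a ratio of 4.0.

For both particles, Δp_min = ℏ/(2Δx) = 3.906e-26 kg·m/s (same for both).

The velocity uncertainty is Δv = Δp/m:
- neutron: Δv = 3.906e-26 / 1.675e-27 = 2.332e+01 m/s = 23.319 m/s
- alpha particle: Δv = 3.906e-26 / 6.645e-27 = 5.878e+00 m/s = 5.878 m/s

Ratio: 2.332e+01 / 5.878e+00 = 4.0

The lighter particle has larger velocity uncertainty because Δv ∝ 1/m.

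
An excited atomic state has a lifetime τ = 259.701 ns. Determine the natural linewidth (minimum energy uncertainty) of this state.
1.267 neV

Using the energy-time uncertainty principle:
ΔEΔt ≥ ℏ/2

The lifetime τ represents the time uncertainty Δt.
The natural linewidth (minimum energy uncertainty) is:

ΔE = ℏ/(2τ)
ΔE = (1.055e-34 J·s) / (2 × 2.597e-07 s)
ΔE = 2.030e-28 J = 1.267 neV

This natural linewidth limits the precision of spectroscopic measurements.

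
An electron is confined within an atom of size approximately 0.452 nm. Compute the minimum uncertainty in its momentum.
1.167 × 10^-25 kg·m/s

Using the Heisenberg uncertainty principle:
ΔxΔp ≥ ℏ/2

With Δx ≈ L = 4.520e-10 m (the confinement size):
Δp_min = ℏ/(2Δx)
Δp_min = (1.055e-34 J·s) / (2 × 4.520e-10 m)
Δp_min = 1.167e-25 kg·m/s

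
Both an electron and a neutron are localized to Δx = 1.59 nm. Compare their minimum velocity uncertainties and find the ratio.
The electron has the larger minimum velocity uncertainty, by a ratio of 1838.7.

For both particles, Δp_min = ℏ/(2Δx) = 3.316e-26 kg·m/s (same for both).

The velocity uncertainty is Δv = Δp/m:
- electron: Δv = 3.316e-26 / 9.109e-31 = 3.640e+04 m/s = 36.405 km/s
- neutron: Δv = 3.316e-26 / 1.675e-27 = 1.980e+01 m/s = 19.799 m/s

Ratio: 3.640e+04 / 1.980e+01 = 1838.7

The lighter particle has larger velocity uncertainty because Δv ∝ 1/m.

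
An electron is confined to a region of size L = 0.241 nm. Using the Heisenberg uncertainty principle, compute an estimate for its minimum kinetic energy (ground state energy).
163.994 meV

Using the uncertainty principle to estimate ground state energy:

1. The position uncertainty is approximately the confinement size:
   Δx ≈ L = 2.410e-10 m

2. From ΔxΔp ≥ ℏ/2, the minimum momentum uncertainty is:
   Δp ≈ ℏ/(2L) = 2.188e-25 kg·m/s

3. The kinetic energy is approximately:
   KE ≈ (Δp)²/(2m) = (2.188e-25)²/(2 × 9.109e-31 kg)
   KE ≈ 2.627e-20 J = 163.994 meV

This is an order-of-magnitude estimate of the ground state energy.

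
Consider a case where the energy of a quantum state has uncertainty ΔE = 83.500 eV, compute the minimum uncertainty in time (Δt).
3.941 as

Using the energy-time uncertainty principle:
ΔEΔt ≥ ℏ/2

The minimum uncertainty in time is:
Δt_min = ℏ/(2ΔE)
Δt_min = (1.055e-34 J·s) / (2 × 1.338e-17 J)
Δt_min = 3.941e-18 s = 3.941 as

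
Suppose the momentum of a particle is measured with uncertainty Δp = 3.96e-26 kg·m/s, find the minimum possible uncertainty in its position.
1.332 nm

Using the Heisenberg uncertainty principle:
ΔxΔp ≥ ℏ/2

The minimum uncertainty in position is:
Δx_min = ℏ/(2Δp)
Δx_min = (1.055e-34 J·s) / (2 × 3.960e-26 kg·m/s)
Δx_min = 1.332e-09 m = 1.332 nm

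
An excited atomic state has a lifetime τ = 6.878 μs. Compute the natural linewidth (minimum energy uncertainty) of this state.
47.849 peV

Using the energy-time uncertainty principle:
ΔEΔt ≥ ℏ/2

The lifetime τ represents the time uncertainty Δt.
The natural linewidth (minimum energy uncertainty) is:

ΔE = ℏ/(2τ)
ΔE = (1.055e-34 J·s) / (2 × 6.878e-06 s)
ΔE = 7.666e-30 J = 47.849 peV

This natural linewidth limits the precision of spectroscopic measurements.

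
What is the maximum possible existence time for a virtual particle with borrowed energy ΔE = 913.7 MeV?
3.602 × 10^-25 s

Using the energy-time uncertainty principle:
ΔEΔt ≥ ℏ/2

For a virtual particle borrowing energy ΔE, the maximum lifetime is:
Δt_max = ℏ/(2ΔE)

Converting energy:
ΔE = 913.7 MeV = 1.464e-10 J

Δt_max = (1.055e-34 J·s) / (2 × 1.464e-10 J)
Δt_max = 3.602e-25 s = 3.602 × 10^-25 s

Virtual particles with higher borrowed energy exist for shorter times.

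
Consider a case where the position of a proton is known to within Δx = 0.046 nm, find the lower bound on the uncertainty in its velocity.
685.315 m/s

Using the Heisenberg uncertainty principle and Δp = mΔv:
ΔxΔp ≥ ℏ/2
Δx(mΔv) ≥ ℏ/2

The minimum uncertainty in velocity is:
Δv_min = ℏ/(2mΔx)
Δv_min = (1.055e-34 J·s) / (2 × 1.673e-27 kg × 4.600e-11 m)
Δv_min = 6.853e+02 m/s = 685.315 m/s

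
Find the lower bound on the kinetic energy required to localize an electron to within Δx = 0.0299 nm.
10.654 eV

Localizing a particle requires giving it sufficient momentum uncertainty:

1. From uncertainty principle: Δp ≥ ℏ/(2Δx)
   Δp_min = (1.055e-34 J·s) / (2 × 2.990e-11 m)
   Δp_min = 1.763e-24 kg·m/s

2. This momentum uncertainty corresponds to kinetic energy:
   KE ≈ (Δp)²/(2m) = (1.763e-24)²/(2 × 9.109e-31 kg)
   KE = 1.707e-18 J = 10.654 eV

Tighter localization requires more energy.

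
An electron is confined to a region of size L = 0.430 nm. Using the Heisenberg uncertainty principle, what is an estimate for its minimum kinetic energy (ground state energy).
51.514 meV

Using the uncertainty principle to estimate ground state energy:

1. The position uncertainty is approximately the confinement size:
   Δx ≈ L = 4.300e-10 m

2. From ΔxΔp ≥ ℏ/2, the minimum momentum uncertainty is:
   Δp ≈ ℏ/(2L) = 1.226e-25 kg·m/s

3. The kinetic energy is approximately:
   KE ≈ (Δp)²/(2m) = (1.226e-25)²/(2 × 9.109e-31 kg)
   KE ≈ 8.253e-21 J = 51.514 meV

This is an order-of-magnitude estimate of the ground state energy.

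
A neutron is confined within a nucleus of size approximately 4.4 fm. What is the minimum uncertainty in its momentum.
1.198 × 10^-20 kg·m/s

Using the Heisenberg uncertainty principle:
ΔxΔp ≥ ℏ/2

With Δx ≈ L = 4.400e-15 m (the confinement size):
Δp_min = ℏ/(2Δx)
Δp_min = (1.055e-34 J·s) / (2 × 4.400e-15 m)
Δp_min = 1.198e-20 kg·m/s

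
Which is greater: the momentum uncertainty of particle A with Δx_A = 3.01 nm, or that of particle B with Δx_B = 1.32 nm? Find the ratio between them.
Particle B has the larger minimum momentum uncertainty, by a factor of 2.28.

For each particle, the minimum momentum uncertainty is Δp_min = ℏ/(2Δx):

Particle A: Δp_A = ℏ/(2×3.010e-09 m) = 1.752e-26 kg·m/s
Particle B: Δp_B = ℏ/(2×1.320e-09 m) = 3.995e-26 kg·m/s

Ratio: Δp_B/Δp_A = 2.28

Since Δp_min ∝ 1/Δx, the particle with smaller position uncertainty (B) has larger momentum uncertainty.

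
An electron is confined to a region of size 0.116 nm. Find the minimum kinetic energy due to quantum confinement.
707.859 meV

Using the uncertainty principle:

1. Position uncertainty: Δx ≈ 1.160e-10 m
2. Minimum momentum uncertainty: Δp = ℏ/(2Δx) = 4.546e-25 kg·m/s
3. Minimum kinetic energy:
   KE = (Δp)²/(2m) = (4.546e-25)²/(2 × 9.109e-31 kg)
   KE = 1.134e-19 J = 707.859 meV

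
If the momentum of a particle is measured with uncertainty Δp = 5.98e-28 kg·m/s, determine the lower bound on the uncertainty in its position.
88.175 nm

Using the Heisenberg uncertainty principle:
ΔxΔp ≥ ℏ/2

The minimum uncertainty in position is:
Δx_min = ℏ/(2Δp)
Δx_min = (1.055e-34 J·s) / (2 × 5.980e-28 kg·m/s)
Δx_min = 8.817e-08 m = 88.175 nm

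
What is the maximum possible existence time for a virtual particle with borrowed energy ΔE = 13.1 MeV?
25.123 ys

Using the energy-time uncertainty principle:
ΔEΔt ≥ ℏ/2

For a virtual particle borrowing energy ΔE, the maximum lifetime is:
Δt_max = ℏ/(2ΔE)

Converting energy:
ΔE = 13.1 MeV = 2.099e-12 J

Δt_max = (1.055e-34 J·s) / (2 × 2.099e-12 J)
Δt_max = 2.512e-23 s = 25.123 ys

Virtual particles with higher borrowed energy exist for shorter times.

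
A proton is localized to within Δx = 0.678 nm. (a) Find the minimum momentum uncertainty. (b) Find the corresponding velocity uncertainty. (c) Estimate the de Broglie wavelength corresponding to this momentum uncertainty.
(a) Δp_min = 7.777 × 10^-26 kg·m/s
(b) Δv_min = 46.496 m/s
(c) λ_dB = 8.520 nm

Step-by-step:

(a) From the uncertainty principle:
Δp_min = ℏ/(2Δx) = (1.055e-34 J·s)/(2 × 6.780e-10 m) = 7.777e-26 kg·m/s

(b) The velocity uncertainty:
Δv = Δp/m = (7.777e-26 kg·m/s)/(1.673e-27 kg) = 4.650e+01 m/s = 46.496 m/s

(c) The de Broglie wavelength for this momentum:
λ = h/p = (6.626e-34 J·s)/(7.777e-26 kg·m/s) = 8.520e-09 m = 8.520 nm

Note: The de Broglie wavelength is comparable to the localization size, as expected from wave-particle duality.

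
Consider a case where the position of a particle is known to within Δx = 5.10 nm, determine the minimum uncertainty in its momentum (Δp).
1.034 × 10^-26 kg·m/s

Using the Heisenberg uncertainty principle:
ΔxΔp ≥ ℏ/2

The minimum uncertainty in momentum is:
Δp_min = ℏ/(2Δx)
Δp_min = (1.055e-34 J·s) / (2 × 5.100e-09 m)
Δp_min = 1.034e-26 kg·m/s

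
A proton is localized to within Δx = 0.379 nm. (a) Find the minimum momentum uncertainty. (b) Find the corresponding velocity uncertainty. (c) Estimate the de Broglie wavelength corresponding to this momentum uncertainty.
(a) Δp_min = 1.391 × 10^-25 kg·m/s
(b) Δv_min = 83.178 m/s
(c) λ_dB = 4.763 nm

Step-by-step:

(a) From the uncertainty principle:
Δp_min = ℏ/(2Δx) = (1.055e-34 J·s)/(2 × 3.790e-10 m) = 1.391e-25 kg·m/s

(b) The velocity uncertainty:
Δv = Δp/m = (1.391e-25 kg·m/s)/(1.673e-27 kg) = 8.318e+01 m/s = 83.178 m/s

(c) The de Broglie wavelength for this momentum:
λ = h/p = (6.626e-34 J·s)/(1.391e-25 kg·m/s) = 4.763e-09 m = 4.763 nm

Note: The de Broglie wavelength is comparable to the localization size, as expected from wave-particle duality.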